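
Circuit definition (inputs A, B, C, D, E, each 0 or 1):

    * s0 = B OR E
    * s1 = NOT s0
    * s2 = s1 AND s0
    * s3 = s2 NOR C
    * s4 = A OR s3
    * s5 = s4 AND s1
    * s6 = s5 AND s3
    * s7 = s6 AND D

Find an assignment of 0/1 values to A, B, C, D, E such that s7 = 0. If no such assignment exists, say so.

A=0, B=1, C=1, D=1, E=0

s7 = s6 AND D must be 0, so at least one of s6, D is 0.
Check with A=0, B=1, C=1, D=1, E=0:
s0 = B OR E = 1 OR 0 = 1
s1 = NOT s0 = NOT 1 = 0
s2 = s1 AND s0 = 0 AND 1 = 0
s3 = s2 NOR C = 0 NOR 1 = 0
s4 = A OR s3 = 0 OR 0 = 0
s5 = s4 AND s1 = 0 AND 0 = 0
s6 = s5 AND s3 = 0 AND 0 = 0
s7 = s6 AND D = 0 AND 1 = 0
So s7 = 0 as required.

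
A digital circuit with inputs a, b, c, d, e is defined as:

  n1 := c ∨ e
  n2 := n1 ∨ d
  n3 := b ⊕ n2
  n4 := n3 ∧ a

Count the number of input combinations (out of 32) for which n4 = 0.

n4 = n3 ∧ a must be 0, so at least one of n3, a is 0.
Enumerating the 32 input combinations, 24 give n4 = 0 and 8 give n4 = 1.

24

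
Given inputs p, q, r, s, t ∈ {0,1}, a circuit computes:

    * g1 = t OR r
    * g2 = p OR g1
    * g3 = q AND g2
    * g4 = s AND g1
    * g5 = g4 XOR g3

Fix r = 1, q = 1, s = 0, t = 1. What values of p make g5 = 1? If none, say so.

g5 = g4 XOR g3 must be 1, so g4 and g3 differ.
Check with r = 1, q = 1, s = 0, t = 1 and p=0:
g1 = t OR r = 1 OR 1 = 1
g2 = p OR g1 = 0 OR 1 = 1
g3 = q AND g2 = 1 AND 1 = 1
g4 = s AND g1 = 0 AND 1 = 0
g5 = g4 XOR g3 = 0 XOR 1 = 1
So g5 = 1.

p=0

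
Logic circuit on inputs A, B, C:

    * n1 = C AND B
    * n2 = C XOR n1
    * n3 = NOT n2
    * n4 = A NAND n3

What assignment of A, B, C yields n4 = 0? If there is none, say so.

A=1, B=1, C=1

Check with A=1, B=1, C=1:
n1 = C AND B = 1 AND 1 = 1
n2 = C XOR n1 = 1 XOR 1 = 0
n3 = NOT n2 = NOT 0 = 1
n4 = A NAND n3 = 1 NAND 1 = 0
So n4 = 0 as required.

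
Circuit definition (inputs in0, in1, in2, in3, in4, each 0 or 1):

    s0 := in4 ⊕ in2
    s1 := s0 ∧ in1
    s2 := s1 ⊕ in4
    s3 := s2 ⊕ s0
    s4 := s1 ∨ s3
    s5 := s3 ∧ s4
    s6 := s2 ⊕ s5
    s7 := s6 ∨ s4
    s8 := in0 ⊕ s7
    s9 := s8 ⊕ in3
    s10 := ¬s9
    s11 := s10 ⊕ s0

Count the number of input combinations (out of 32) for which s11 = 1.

s11 = s10 ⊕ s0 must be 1, so s10 and s0 differ.
Enumerating the 32 input combinations, 16 give s11 = 1 and 16 give s11 = 0.

16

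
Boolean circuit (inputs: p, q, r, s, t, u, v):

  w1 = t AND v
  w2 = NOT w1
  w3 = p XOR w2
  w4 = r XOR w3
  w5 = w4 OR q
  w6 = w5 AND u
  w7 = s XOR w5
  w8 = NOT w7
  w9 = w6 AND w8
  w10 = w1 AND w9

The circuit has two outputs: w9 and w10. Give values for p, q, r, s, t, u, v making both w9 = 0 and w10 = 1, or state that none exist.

no solution exists

Across all 128 input combinations, none give both w9 = 0 and w10 = 1.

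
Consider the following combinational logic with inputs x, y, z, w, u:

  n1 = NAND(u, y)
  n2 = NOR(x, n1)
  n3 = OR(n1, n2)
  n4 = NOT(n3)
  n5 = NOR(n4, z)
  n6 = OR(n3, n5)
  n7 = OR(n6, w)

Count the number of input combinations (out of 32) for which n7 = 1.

30

n7 = OR(n6, w) must be 1, so at least one of n6, w is 1.
Enumerating the 32 input combinations, 30 give n7 = 1 and 2 give n7 = 0.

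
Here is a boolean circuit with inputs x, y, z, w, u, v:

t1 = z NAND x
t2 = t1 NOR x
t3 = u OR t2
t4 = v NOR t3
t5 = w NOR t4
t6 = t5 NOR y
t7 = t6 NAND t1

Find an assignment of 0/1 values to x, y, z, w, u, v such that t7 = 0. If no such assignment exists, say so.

t7 = t6 NAND t1 must be 0, so both t6 = 1 and t1 = 1.
t6 = t5 NOR y must be 1, so both t5 = 0 and y = 0.
Check with x=1, y=0, z=0, w=1, u=1, v=1:
t1 = z NAND x = 0 NAND 1 = 1
t2 = t1 NOR x = 1 NOR 1 = 0
t3 = u OR t2 = 1 OR 0 = 1
t4 = v NOR t3 = 1 NOR 1 = 0
t5 = w NOR t4 = 1 NOR 0 = 0
t6 = t5 NOR y = 0 NOR 0 = 1
t7 = t6 NAND t1 = 1 NAND 1 = 0
So t7 = 0 as required.

x=1, y=0, z=0, w=1, u=1, v=1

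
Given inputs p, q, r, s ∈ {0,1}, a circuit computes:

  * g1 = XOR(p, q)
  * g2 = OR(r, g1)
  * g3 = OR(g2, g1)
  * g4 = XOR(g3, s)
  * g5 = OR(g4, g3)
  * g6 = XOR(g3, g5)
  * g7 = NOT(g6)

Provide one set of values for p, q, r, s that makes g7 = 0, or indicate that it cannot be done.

g7 = NOT(g6) must be 0, so g6 = 1.
g6 = XOR(g3, g5) must be 1, so g3 and g5 differ.
Check with p=0, q=0, r=0, s=1:
g1 = XOR(p, q) = XOR(0, 0) = 0
g2 = OR(r, g1) = OR(0, 0) = 0
g3 = OR(g2, g1) = OR(0, 0) = 0
g4 = XOR(g3, s) = XOR(0, 1) = 1
g5 = OR(g4, g3) = OR(1, 0) = 1
g6 = XOR(g3, g5) = XOR(0, 1) = 1
g7 = NOT(g6) = NOT 1 = 0
So g7 = 0 as required.

p=0, q=0, r=0, s=1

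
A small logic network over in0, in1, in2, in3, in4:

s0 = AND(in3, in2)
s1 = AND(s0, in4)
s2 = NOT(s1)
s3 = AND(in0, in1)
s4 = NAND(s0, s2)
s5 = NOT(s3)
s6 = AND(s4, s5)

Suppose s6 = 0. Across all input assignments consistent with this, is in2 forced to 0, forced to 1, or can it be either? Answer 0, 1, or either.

either

Both values of in2 occur among assignments with s6 = 0:
  in2=0: in0=1, in1=1, in2=0, in3=0, in4=0
  in2=1: in0=0, in1=0, in2=1, in3=1, in4=0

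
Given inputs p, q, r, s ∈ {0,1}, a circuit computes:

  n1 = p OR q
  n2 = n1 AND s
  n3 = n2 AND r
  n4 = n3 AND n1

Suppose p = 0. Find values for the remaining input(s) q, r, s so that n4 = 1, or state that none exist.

Check with p = 0 and q=1, r=1, s=1:
n1 = p OR q = 0 OR 1 = 1
n2 = n1 AND s = 1 AND 1 = 1
n3 = n2 AND r = 1 AND 1 = 1
n4 = n3 AND n1 = 1 AND 1 = 1
So n4 = 1.

q=1 r=1 s=1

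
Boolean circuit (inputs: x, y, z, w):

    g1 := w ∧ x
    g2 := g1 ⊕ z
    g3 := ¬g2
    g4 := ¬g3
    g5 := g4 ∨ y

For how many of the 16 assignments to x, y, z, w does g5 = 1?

12

g5 = g4 ∨ y must be 1, so at least one of g4, y is 1.
Enumerating the 16 input combinations, 12 give g5 = 1 and 4 give g5 = 0.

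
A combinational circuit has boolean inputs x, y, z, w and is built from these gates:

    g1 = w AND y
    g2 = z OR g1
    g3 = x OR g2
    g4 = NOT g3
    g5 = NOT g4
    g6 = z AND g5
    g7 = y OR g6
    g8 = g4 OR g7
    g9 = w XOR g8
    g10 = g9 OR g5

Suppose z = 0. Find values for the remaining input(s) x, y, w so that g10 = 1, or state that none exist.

Check with z = 0 and x=0, y=0, w=0:
g1 = w AND y = 0 AND 0 = 0
g2 = z OR g1 = 0 OR 0 = 0
g3 = x OR g2 = 0 OR 0 = 0
g4 = NOT g3 = NOT 0 = 1
g5 = NOT g4 = NOT 1 = 0
g6 = z AND g5 = 0 AND 0 = 0
g7 = y OR g6 = 0 OR 0 = 0
g8 = g4 OR g7 = 1 OR 0 = 1
g9 = w XOR g8 = 0 XOR 1 = 1
g10 = g9 OR g5 = 1 OR 0 = 1
So g10 = 1.

x=0, y=0, w=0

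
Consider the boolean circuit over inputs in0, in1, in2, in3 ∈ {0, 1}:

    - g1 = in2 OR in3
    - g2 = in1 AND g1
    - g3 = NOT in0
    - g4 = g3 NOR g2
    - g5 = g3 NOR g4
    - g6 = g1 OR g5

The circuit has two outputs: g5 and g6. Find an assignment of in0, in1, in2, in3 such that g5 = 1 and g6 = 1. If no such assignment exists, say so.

Check with in0=1, in1=1, in2=1, in3=0:
g1 = in2 OR in3 = 1 OR 0 = 1
g2 = in1 AND g1 = 1 AND 1 = 1
g3 = NOT in0 = NOT 1 = 0
g4 = g3 NOR g2 = 0 NOR 1 = 0
g5 = g3 NOR g4 = 0 NOR 0 = 1
g6 = g1 OR g5 = 1 OR 1 = 1
So g5 = 1 and g6 = 1.

in0=1, in1=1, in2=1, in3=0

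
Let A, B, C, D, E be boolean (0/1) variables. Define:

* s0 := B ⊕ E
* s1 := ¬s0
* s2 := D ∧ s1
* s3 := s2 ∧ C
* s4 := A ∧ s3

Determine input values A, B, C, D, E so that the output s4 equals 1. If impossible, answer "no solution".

s4 = A ∧ s3 must be 1, so both A = 1 and s3 = 1.
Check with A=1 B=0 C=1 D=1 E=0:
s0 = B ⊕ E = 0 ⊕ 0 = 0
s1 = ¬s0 = ¬0 = 1
s2 = D ∧ s1 = 1 ∧ 1 = 1
s3 = s2 ∧ C = 1 ∧ 1 = 1
s4 = A ∧ s3 = 1 ∧ 1 = 1
So s4 = 1 as required.

A=1 B=0 C=1 D=1 E=0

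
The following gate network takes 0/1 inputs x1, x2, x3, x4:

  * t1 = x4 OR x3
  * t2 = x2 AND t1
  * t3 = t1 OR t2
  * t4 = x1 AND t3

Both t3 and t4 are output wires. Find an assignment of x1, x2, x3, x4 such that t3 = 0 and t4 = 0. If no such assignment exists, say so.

x1=1, x2=1, x3=0, x4=0

Check with x1=1, x2=1, x3=0, x4=0:
t1 = x4 OR x3 = 0 OR 0 = 0
t2 = x2 AND t1 = 1 AND 0 = 0
t3 = t1 OR t2 = 0 OR 0 = 0
t4 = x1 AND t3 = 1 AND 0 = 0
So t3 = 0 and t4 = 0.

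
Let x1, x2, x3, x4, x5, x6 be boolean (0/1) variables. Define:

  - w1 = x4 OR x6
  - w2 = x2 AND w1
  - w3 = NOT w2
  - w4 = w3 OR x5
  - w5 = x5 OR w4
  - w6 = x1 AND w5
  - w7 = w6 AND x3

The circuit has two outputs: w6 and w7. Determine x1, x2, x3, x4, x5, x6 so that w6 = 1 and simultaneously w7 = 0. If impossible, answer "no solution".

x1=1 x2=1 x3=0 x4=1 x5=1 x6=1

Check with x1=1 x2=1 x3=0 x4=1 x5=1 x6=1:
w1 = x4 OR x6 = 1 OR 1 = 1
w2 = x2 AND w1 = 1 AND 1 = 1
w3 = NOT w2 = NOT 1 = 0
w4 = w3 OR x5 = 0 OR 1 = 1
w5 = x5 OR w4 = 1 OR 1 = 1
w6 = x1 AND w5 = 1 AND 1 = 1
w7 = w6 AND x3 = 1 AND 0 = 0
So w6 = 1 and w7 = 0.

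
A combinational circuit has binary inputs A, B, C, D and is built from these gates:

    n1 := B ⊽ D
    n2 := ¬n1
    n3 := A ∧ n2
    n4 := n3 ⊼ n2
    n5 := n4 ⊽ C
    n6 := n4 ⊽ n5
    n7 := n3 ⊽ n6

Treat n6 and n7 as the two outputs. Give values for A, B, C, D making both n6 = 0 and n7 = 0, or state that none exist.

A=1 B=1 C=0 D=0

Check with A=1 B=1 C=0 D=0:
n1 = B ⊽ D = 1 ⊽ 0 = 0
n2 = ¬n1 = ¬0 = 1
n3 = A ∧ n2 = 1 ∧ 1 = 1
n4 = n3 ⊼ n2 = 1 ⊼ 1 = 0
n5 = n4 ⊽ C = 0 ⊽ 0 = 1
n6 = n4 ⊽ n5 = 0 ⊽ 1 = 0
n7 = n3 ⊽ n6 = 1 ⊽ 0 = 0
So n6 = 0 and n7 = 0.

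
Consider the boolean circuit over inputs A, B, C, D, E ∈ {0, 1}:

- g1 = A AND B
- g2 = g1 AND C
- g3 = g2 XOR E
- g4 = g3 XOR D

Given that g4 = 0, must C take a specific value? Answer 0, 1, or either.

either

Both values of C occur among assignments with g4 = 0:
  C=0: A=0, B=0, C=0, D=0, E=0
  C=1: A=0, B=0, C=1, D=0, E=0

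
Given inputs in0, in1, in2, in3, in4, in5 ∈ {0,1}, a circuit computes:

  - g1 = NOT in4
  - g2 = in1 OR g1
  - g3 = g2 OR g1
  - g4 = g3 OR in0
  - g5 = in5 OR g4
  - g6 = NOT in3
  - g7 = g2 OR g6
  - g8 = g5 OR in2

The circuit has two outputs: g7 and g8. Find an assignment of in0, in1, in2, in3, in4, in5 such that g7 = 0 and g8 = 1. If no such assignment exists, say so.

Check with in0=1, in1=0, in2=1, in3=1, in4=1, in5=0:
g1 = NOT in4 = NOT 1 = 0
g2 = in1 OR g1 = 0 OR 0 = 0
g3 = g2 OR g1 = 0 OR 0 = 0
g4 = g3 OR in0 = 0 OR 1 = 1
g5 = in5 OR g4 = 0 OR 1 = 1
g6 = NOT in3 = NOT 1 = 0
g7 = g2 OR g6 = 0 OR 0 = 0
g8 = g5 OR in2 = 1 OR 1 = 1
So g7 = 0 and g8 = 1.

in0=1, in1=0, in2=1, in3=1, in4=1, in5=0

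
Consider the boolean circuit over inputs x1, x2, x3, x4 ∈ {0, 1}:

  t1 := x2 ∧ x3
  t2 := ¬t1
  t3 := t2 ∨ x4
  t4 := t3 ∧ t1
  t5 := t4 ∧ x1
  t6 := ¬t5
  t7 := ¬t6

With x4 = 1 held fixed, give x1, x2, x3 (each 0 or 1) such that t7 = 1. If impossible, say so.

t7 = ¬t6 must be 1, so t6 = 0.
Check with x4 = 1 and x1=1, x2=1, x3=1:
t1 = x2 ∧ x3 = 1 ∧ 1 = 1
t2 = ¬t1 = ¬1 = 0
t3 = t2 ∨ x4 = 0 ∨ 1 = 1
t4 = t3 ∧ t1 = 1 ∧ 1 = 1
t5 = t4 ∧ x1 = 1 ∧ 1 = 1
t6 = ¬t5 = ¬1 = 0
t7 = ¬t6 = ¬0 = 1
So t7 = 1.

x1=1 x2=1 x3=1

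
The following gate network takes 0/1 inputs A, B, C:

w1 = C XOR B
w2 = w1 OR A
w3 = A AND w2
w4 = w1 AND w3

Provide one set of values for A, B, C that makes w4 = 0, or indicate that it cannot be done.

A=0 B=0 C=0

w4 = w1 AND w3 must be 0, so at least one of w1, w3 is 0.
Check with A=0 B=0 C=0:
w1 = C XOR B = 0 XOR 0 = 0
w2 = w1 OR A = 0 OR 0 = 0
w3 = A AND w2 = 0 AND 0 = 0
w4 = w1 AND w3 = 0 AND 0 = 0
So w4 = 0 as required.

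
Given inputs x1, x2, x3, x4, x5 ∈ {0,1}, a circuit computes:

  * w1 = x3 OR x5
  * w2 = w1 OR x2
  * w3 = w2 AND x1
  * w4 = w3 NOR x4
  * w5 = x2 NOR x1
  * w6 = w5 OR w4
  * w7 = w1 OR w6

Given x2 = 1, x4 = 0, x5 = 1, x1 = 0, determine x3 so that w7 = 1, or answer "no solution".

w7 = w1 OR w6 must be 1, so at least one of w1, w6 is 1.
Check with x2 = 1, x4 = 0, x5 = 1, x1 = 0 and x3=1:
w1 = x3 OR x5 = 1 OR 1 = 1
w2 = w1 OR x2 = 1 OR 1 = 1
w3 = w2 AND x1 = 1 AND 0 = 0
w4 = w3 NOR x4 = 0 NOR 0 = 1
w5 = x2 NOR x1 = 1 NOR 0 = 0
w6 = w5 OR w4 = 0 OR 1 = 1
w7 = w1 OR w6 = 1 OR 1 = 1
So w7 = 1.

x3=1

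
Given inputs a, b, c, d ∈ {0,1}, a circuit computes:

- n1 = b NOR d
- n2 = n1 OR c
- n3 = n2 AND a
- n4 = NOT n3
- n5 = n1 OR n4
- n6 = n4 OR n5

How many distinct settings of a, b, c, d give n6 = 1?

n6 = n4 OR n5 must be 1, so at least one of n4, n5 is 1.
Enumerating the 16 input combinations, 13 give n6 = 1 and 3 give n6 = 0.

13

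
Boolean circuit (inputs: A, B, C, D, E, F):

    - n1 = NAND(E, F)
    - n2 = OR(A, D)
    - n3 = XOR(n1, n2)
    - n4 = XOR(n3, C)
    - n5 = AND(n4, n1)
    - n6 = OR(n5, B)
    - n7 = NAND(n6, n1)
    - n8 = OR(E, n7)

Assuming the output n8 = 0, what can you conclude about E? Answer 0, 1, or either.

0

n8 = OR(E, n7) must be 0, so both E = 0 and n7 = 0.
Every assignment with n8 = 0 has E = 0; there are 24 such assignment(s).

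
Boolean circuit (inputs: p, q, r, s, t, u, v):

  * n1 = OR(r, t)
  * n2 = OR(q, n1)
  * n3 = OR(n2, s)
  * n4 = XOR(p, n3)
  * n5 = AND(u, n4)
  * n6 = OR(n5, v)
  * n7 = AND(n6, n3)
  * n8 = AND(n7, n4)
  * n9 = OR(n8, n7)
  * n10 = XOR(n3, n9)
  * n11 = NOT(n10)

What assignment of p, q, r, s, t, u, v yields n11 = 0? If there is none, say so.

n11 = NOT(n10) must be 0, so n10 = 1.
Check with p=1 q=0 r=1 s=1 t=1 u=0 v=0:
n1 = OR(r, t) = OR(1, 1) = 1
n2 = OR(q, n1) = OR(0, 1) = 1
n3 = OR(n2, s) = OR(1, 1) = 1
n4 = XOR(p, n3) = XOR(1, 1) = 0
n5 = AND(u, n4) = AND(0, 0) = 0
n6 = OR(n5, v) = OR(0, 0) = 0
n7 = AND(n6, n3) = AND(0, 1) = 0
n8 = AND(n7, n4) = AND(0, 0) = 0
n9 = OR(n8, n7) = OR(0, 0) = 0
n10 = XOR(n3, n9) = XOR(1, 0) = 1
n11 = NOT(n10) = NOT 1 = 0
So n11 = 0 as required.

p=1 q=0 r=1 s=1 t=1 u=0 v=0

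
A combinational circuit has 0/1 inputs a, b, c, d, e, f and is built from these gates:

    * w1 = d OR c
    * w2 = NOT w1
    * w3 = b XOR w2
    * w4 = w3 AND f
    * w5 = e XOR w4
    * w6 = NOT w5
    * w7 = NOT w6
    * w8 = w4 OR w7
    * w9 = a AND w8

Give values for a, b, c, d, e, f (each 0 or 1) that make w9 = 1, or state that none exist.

w9 = a AND w8 must be 1, so both a = 1 and w8 = 1.
Check with a=1 b=0 c=1 d=1 e=1 f=0:
w1 = d OR c = 1 OR 1 = 1
w2 = NOT w1 = NOT 1 = 0
w3 = b XOR w2 = 0 XOR 0 = 0
w4 = w3 AND f = 0 AND 0 = 0
w5 = e XOR w4 = 1 XOR 0 = 1
w6 = NOT w5 = NOT 1 = 0
w7 = NOT w6 = NOT 0 = 1
w8 = w4 OR w7 = 0 OR 1 = 1
w9 = a AND w8 = 1 AND 1 = 1
So w9 = 1 as required.

a=1 b=0 c=1 d=1 e=1 f=0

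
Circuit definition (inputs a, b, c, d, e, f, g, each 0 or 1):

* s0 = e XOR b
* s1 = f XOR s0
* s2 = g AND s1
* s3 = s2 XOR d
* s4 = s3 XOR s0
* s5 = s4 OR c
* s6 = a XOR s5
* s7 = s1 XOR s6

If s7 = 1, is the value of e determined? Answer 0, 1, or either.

either

Both values of e occur among assignments with s7 = 1:
  e=0: a=0, b=0, c=0, d=0, e=0, f=1, g=0
  e=1: a=0, b=0, c=0, d=0, e=1, f=0, g=1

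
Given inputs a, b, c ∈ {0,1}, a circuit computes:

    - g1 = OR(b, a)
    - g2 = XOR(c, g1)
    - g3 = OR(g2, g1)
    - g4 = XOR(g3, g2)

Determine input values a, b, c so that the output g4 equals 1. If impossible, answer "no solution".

g4 = XOR(g3, g2) must be 1, so g3 and g2 differ.
Check with a=0, b=1, c=1:
g1 = OR(b, a) = OR(1, 0) = 1
g2 = XOR(c, g1) = XOR(1, 1) = 0
g3 = OR(g2, g1) = OR(0, 1) = 1
g4 = XOR(g3, g2) = XOR(1, 0) = 1
So g4 = 1 as required.

a=0, b=1, c=1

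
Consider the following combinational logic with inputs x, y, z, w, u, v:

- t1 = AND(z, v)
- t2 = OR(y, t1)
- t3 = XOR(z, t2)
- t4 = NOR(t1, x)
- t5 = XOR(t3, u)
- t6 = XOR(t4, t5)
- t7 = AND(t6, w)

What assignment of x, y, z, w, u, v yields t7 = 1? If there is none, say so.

Check with x=1, y=0, z=0, w=1, u=1, v=1:
t1 = AND(z, v) = AND(0, 1) = 0
t2 = OR(y, t1) = OR(0, 0) = 0
t3 = XOR(z, t2) = XOR(0, 0) = 0
t4 = NOR(t1, x) = NOR(0, 1) = 0
t5 = XOR(t3, u) = XOR(0, 1) = 1
t6 = XOR(t4, t5) = XOR(0, 1) = 1
t7 = AND(t6, w) = AND(1, 1) = 1
So t7 = 1 as required.

x=1, y=0, z=0, w=1, u=1, v=1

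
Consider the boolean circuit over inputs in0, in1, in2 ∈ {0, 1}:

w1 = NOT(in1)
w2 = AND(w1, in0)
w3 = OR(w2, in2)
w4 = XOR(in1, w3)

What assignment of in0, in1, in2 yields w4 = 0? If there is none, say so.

w4 = XOR(in1, w3) must be 0, so in1 and w3 are equal.
Check with in0=1, in1=1, in2=1:
w1 = NOT(in1) = NOT 1 = 0
w2 = AND(w1, in0) = AND(0, 1) = 0
w3 = OR(w2, in2) = OR(0, 1) = 1
w4 = XOR(in1, w3) = XOR(1, 1) = 0
So w4 = 0 as required.

in0=1, in1=1, in2=1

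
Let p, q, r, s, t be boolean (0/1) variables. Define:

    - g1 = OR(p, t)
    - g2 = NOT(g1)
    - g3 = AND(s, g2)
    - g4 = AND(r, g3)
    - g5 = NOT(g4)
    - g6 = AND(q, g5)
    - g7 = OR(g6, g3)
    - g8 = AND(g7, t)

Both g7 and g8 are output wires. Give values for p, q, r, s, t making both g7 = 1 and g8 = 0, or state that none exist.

p=0, q=0, r=0, s=1, t=0

Check with p=0, q=0, r=0, s=1, t=0:
g1 = OR(p, t) = OR(0, 0) = 0
g2 = NOT(g1) = NOT 0 = 1
g3 = AND(s, g2) = AND(1, 1) = 1
g4 = AND(r, g3) = AND(0, 1) = 0
g5 = NOT(g4) = NOT 0 = 1
g6 = AND(q, g5) = AND(0, 1) = 0
g7 = OR(g6, g3) = OR(0, 1) = 1
g8 = AND(g7, t) = AND(1, 0) = 0
So g7 = 1 and g8 = 0.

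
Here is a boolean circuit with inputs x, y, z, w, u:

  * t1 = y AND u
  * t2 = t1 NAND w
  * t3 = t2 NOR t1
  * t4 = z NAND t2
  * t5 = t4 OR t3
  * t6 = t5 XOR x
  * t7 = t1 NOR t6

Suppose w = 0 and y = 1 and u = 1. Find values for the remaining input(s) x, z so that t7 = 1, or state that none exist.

With w = 0 and y = 1 and u = 1 fixed, none of the 4 settings of x, z give t7 = 1.
For example, with x=0, z=1:
t1 = y AND u = 1 AND 1 = 1
t2 = t1 NAND w = 1 NAND 0 = 1
t3 = t2 NOR t1 = 1 NOR 1 = 0
t4 = z NAND t2 = 1 NAND 1 = 0
t5 = t4 OR t3 = 0 OR 0 = 0
t6 = t5 XOR x = 0 XOR 0 = 0
t7 = t1 NOR t6 = 1 NOR 0 = 0
giving t7 = 0 ≠ 1.

no solution exists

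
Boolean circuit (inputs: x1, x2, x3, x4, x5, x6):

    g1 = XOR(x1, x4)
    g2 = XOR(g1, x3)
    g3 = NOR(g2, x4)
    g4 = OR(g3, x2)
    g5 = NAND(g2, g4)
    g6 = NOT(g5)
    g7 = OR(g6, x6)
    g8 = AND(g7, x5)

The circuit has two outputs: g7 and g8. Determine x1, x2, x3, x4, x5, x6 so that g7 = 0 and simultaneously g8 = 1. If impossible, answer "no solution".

Across all 64 input combinations, none give both g7 = 0 and g8 = 1.

no solution exists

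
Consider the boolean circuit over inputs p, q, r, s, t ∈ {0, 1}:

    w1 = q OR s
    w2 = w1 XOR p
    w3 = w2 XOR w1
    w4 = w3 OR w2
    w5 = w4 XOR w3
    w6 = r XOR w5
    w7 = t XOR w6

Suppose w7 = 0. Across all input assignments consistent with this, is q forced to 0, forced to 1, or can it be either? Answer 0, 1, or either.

either

Both values of q occur among assignments with w7 = 0:
  q=0: p=0, q=0, r=0, s=0, t=0
  q=1: p=0, q=1, r=0, s=0, t=1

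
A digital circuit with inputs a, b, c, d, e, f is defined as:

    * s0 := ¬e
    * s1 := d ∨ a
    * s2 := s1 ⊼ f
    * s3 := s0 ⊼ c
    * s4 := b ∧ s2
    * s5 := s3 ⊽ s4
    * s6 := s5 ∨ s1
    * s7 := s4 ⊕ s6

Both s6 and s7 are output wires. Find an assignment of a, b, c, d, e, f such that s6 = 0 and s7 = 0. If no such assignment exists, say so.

Check with a=0, b=0, c=0, d=0, e=1, f=1:
s0 = ¬e = ¬1 = 0
s1 = d ∨ a = 0 ∨ 0 = 0
s2 = s1 ⊼ f = 0 ⊼ 1 = 1
s3 = s0 ⊼ c = 0 ⊼ 0 = 1
s4 = b ∧ s2 = 0 ∧ 1 = 0
s5 = s3 ⊽ s4 = 1 ⊽ 0 = 0
s6 = s5 ∨ s1 = 0 ∨ 0 = 0
s7 = s4 ⊕ s6 = 0 ⊕ 0 = 0
So s6 = 0 and s7 = 0.

a=0, b=0, c=0, d=0, e=1, f=1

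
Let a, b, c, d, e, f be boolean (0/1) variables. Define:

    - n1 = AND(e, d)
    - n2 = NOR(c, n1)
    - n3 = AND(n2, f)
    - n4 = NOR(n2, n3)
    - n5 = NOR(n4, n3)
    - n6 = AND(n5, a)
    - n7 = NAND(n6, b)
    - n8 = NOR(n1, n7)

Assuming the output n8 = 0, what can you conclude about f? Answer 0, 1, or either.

either

Both values of f occur among assignments with n8 = 0:
  f=0: a=0, b=0, c=0, d=0, e=0, f=0
  f=1: a=0, b=0, c=0, d=0, e=0, f=1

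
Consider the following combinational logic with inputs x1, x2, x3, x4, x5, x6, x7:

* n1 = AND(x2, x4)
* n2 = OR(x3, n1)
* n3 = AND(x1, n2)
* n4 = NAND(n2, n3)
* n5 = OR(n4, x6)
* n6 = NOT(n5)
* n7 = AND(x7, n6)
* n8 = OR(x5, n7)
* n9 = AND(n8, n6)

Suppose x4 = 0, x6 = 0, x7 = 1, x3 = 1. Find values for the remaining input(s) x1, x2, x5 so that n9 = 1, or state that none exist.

x1=1, x2=0, x5=0

n9 = AND(n8, n6) must be 1, so both n8 = 1 and n6 = 1.
n8 = OR(x5, n7) must be 1, so at least one of x5, n7 is 1.
Check with x4 = 0, x6 = 0, x7 = 1, x3 = 1 and x1=1, x2=0, x5=0:
n1 = AND(x2, x4) = AND(0, 0) = 0
n2 = OR(x3, n1) = OR(1, 0) = 1
n3 = AND(x1, n2) = AND(1, 1) = 1
n4 = NAND(n2, n3) = NAND(1, 1) = 0
n5 = OR(n4, x6) = OR(0, 0) = 0
n6 = NOT(n5) = NOT 0 = 1
n7 = AND(x7, n6) = AND(1, 1) = 1
n8 = OR(x5, n7) = OR(0, 1) = 1
n9 = AND(n8, n6) = AND(1, 1) = 1
So n9 = 1.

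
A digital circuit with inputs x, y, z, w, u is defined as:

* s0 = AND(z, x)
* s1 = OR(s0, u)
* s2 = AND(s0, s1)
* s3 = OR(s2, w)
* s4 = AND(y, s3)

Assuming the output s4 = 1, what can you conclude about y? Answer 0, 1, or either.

1

s4 = AND(y, s3) must be 1, so both y = 1 and s3 = 1.
s3 = OR(s2, w) must be 1, so at least one of s2, w is 1.
Every assignment with s4 = 1 has y = 1; there are 10 such assignment(s).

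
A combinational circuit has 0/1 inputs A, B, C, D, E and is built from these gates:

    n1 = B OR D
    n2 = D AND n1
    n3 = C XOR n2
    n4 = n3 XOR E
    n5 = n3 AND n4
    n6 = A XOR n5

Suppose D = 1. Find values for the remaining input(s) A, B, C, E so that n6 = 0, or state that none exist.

Check with D = 1 and A=1, B=0, C=0, E=0:
n1 = B OR D = 0 OR 1 = 1
n2 = D AND n1 = 1 AND 1 = 1
n3 = C XOR n2 = 0 XOR 1 = 1
n4 = n3 XOR E = 1 XOR 0 = 1
n5 = n3 AND n4 = 1 AND 1 = 1
n6 = A XOR n5 = 1 XOR 1 = 0
So n6 = 0.

A=1, B=0, C=0, E=0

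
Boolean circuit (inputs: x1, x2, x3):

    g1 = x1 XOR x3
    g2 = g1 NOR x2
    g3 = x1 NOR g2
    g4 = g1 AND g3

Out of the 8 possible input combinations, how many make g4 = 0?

g4 = g1 AND g3 must be 0, so at least one of g1, g3 is 0.
Satisfying assignments:
  x1=0, x2=0, x3=0
  x1=0, x2=1, x3=0
  x1=1, x2=0, x3=0
  x1=1, x2=0, x3=1
  x1=1, x2=1, x3=0
  x1=1, x2=1, x3=1

6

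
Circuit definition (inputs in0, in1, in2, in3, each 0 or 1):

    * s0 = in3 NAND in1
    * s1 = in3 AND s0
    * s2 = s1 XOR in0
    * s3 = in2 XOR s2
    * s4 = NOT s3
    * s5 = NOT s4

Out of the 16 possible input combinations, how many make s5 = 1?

s5 = NOT s4 must be 1, so s4 = 0.
s4 = NOT s3 must be 0, so s3 = 1.
s3 = in2 XOR s2 must be 1, so in2 and s2 differ.
Enumerating the 16 input combinations, 8 give s5 = 1 and 8 give s5 = 0.

8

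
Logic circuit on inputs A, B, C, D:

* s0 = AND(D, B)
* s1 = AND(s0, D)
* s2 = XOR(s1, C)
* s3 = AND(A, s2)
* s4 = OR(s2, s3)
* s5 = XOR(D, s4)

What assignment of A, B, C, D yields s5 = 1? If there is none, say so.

s5 = XOR(D, s4) must be 1, so D and s4 differ.
Check with A=1, B=1, C=1, D=1:
s0 = AND(D, B) = AND(1, 1) = 1
s1 = AND(s0, D) = AND(1, 1) = 1
s2 = XOR(s1, C) = XOR(1, 1) = 0
s3 = AND(A, s2) = AND(1, 0) = 0
s4 = OR(s2, s3) = OR(0, 0) = 0
s5 = XOR(D, s4) = XOR(1, 0) = 1
So s5 = 1 as required.

A=1, B=1, C=1, D=1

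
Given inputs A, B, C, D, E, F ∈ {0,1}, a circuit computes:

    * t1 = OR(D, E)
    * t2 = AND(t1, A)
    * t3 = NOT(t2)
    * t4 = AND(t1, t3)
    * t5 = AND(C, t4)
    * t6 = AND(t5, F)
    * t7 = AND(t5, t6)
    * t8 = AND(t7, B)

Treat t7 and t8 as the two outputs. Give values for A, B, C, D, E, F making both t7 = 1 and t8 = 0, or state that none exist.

A=0 B=0 C=1 D=1 E=1 F=1

Check with A=0 B=0 C=1 D=1 E=1 F=1:
t1 = OR(D, E) = OR(1, 1) = 1
t2 = AND(t1, A) = AND(1, 0) = 0
t3 = NOT(t2) = NOT 0 = 1
t4 = AND(t1, t3) = AND(1, 1) = 1
t5 = AND(C, t4) = AND(1, 1) = 1
t6 = AND(t5, F) = AND(1, 1) = 1
t7 = AND(t5, t6) = AND(1, 1) = 1
t8 = AND(t7, B) = AND(1, 0) = 0
So t7 = 1 and t8 = 0.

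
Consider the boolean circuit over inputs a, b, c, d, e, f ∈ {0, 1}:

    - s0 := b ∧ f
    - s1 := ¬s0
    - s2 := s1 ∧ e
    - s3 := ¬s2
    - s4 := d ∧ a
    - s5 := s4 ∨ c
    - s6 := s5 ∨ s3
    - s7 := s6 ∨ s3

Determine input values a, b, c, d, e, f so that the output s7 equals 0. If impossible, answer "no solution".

a=1, b=0, c=0, d=0, e=1, f=1

s7 = s6 ∨ s3 must be 0, so both s6 = 0 and s3 = 0.
s6 = s5 ∨ s3 must be 0, so both s5 = 0 and s3 = 0.
s3 = ¬s2 must be 0, so s2 = 1.
Check with a=1, b=0, c=0, d=0, e=1, f=1:
s0 = b ∧ f = 0 ∧ 1 = 0
s1 = ¬s0 = ¬0 = 1
s2 = s1 ∧ e = 1 ∧ 1 = 1
s3 = ¬s2 = ¬1 = 0
s4 = d ∧ a = 0 ∧ 1 = 0
s5 = s4 ∨ c = 0 ∨ 0 = 0
s6 = s5 ∨ s3 = 0 ∨ 0 = 0
s7 = s6 ∨ s3 = 0 ∨ 0 = 0
So s7 = 0 as required.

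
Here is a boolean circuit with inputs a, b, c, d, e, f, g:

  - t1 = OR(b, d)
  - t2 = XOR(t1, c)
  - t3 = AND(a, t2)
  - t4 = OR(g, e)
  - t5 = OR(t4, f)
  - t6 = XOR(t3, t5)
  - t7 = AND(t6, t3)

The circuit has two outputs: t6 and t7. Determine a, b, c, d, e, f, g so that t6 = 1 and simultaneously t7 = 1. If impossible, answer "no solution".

a=1, b=0, c=1, d=0, e=0, f=0, g=0

Check with a=1, b=0, c=1, d=0, e=0, f=0, g=0:
t1 = OR(b, d) = OR(0, 0) = 0
t2 = XOR(t1, c) = XOR(0, 1) = 1
t3 = AND(a, t2) = AND(1, 1) = 1
t4 = OR(g, e) = OR(0, 0) = 0
t5 = OR(t4, f) = OR(0, 0) = 0
t6 = XOR(t3, t5) = XOR(1, 0) = 1
t7 = AND(t6, t3) = AND(1, 1) = 1
So t6 = 1 and t7 = 1.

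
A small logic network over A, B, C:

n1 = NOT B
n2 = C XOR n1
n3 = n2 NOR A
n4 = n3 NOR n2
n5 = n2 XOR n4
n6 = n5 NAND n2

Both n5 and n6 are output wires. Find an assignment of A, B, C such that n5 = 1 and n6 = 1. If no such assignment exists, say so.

A=1, B=0, C=1

Check with A=1, B=0, C=1:
n1 = NOT B = NOT 0 = 1
n2 = C XOR n1 = 1 XOR 1 = 0
n3 = n2 NOR A = 0 NOR 1 = 0
n4 = n3 NOR n2 = 0 NOR 0 = 1
n5 = n2 XOR n4 = 0 XOR 1 = 1
n6 = n5 NAND n2 = 1 NAND 0 = 1
So n5 = 1 and n6 = 1.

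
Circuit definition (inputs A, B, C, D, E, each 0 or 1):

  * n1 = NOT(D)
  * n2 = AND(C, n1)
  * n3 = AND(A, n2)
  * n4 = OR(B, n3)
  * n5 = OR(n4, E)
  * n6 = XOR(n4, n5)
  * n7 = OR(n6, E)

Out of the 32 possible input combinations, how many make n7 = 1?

n7 = OR(n6, E) must be 1, so at least one of n6, E is 1.
Enumerating the 32 input combinations, 16 give n7 = 1 and 16 give n7 = 0.

16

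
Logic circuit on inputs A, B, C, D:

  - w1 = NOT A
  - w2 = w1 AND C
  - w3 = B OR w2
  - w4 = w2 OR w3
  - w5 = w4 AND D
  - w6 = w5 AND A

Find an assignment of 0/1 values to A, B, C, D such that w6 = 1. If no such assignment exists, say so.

Check with A=1 B=1 C=1 D=1:
w1 = NOT A = NOT 1 = 0
w2 = w1 AND C = 0 AND 1 = 0
w3 = B OR w2 = 1 OR 0 = 1
w4 = w2 OR w3 = 0 OR 1 = 1
w5 = w4 AND D = 1 AND 1 = 1
w6 = w5 AND A = 1 AND 1 = 1
So w6 = 1 as required.

A=1 B=1 C=1 D=1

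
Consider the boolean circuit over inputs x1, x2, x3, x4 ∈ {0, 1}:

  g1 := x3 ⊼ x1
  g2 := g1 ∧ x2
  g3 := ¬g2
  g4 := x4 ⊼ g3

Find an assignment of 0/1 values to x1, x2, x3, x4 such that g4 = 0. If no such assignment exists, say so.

g4 = x4 ⊼ g3 must be 0, so both x4 = 1 and g3 = 1.
Check with x1=1, x2=0, x3=0, x4=1:
g1 = x3 ⊼ x1 = 0 ⊼ 1 = 1
g2 = g1 ∧ x2 = 1 ∧ 0 = 0
g3 = ¬g2 = ¬0 = 1
g4 = x4 ⊼ g3 = 1 ⊼ 1 = 0
So g4 = 0 as required.

x1=1, x2=0, x3=0, x4=1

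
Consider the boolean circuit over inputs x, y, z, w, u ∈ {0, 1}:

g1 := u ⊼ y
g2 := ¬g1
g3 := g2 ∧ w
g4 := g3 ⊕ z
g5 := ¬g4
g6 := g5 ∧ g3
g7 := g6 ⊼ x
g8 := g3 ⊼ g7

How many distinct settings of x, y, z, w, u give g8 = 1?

g8 = g3 ⊼ g7 must be 1, so at least one of g3, g7 is 0.
Enumerating the 32 input combinations, 29 give g8 = 1 and 3 give g8 = 0.

29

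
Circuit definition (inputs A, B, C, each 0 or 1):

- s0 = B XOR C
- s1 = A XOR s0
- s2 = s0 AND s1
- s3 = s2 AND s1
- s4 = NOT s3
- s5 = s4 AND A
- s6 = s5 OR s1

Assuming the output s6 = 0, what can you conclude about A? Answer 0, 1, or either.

s6 = s5 OR s1 must be 0, so both s5 = 0 and s1 = 0.
s5 = s4 AND A must be 0, so at least one of s4, A is 0.
s1 = A XOR s0 must be 0, so A and s0 are equal.
Every assignment with s6 = 0 has A = 0; there are 2 such assignment(s).
  A=0, B=0, C=0
  A=0, B=1, C=1

0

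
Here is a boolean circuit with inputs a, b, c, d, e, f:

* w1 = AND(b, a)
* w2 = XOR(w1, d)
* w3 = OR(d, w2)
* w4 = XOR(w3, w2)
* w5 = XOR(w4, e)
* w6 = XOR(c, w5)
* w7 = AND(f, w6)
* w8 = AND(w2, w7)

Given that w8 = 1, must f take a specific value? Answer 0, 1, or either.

1

w8 = AND(w2, w7) must be 1, so both w2 = 1 and w7 = 1.
Every assignment with w8 = 1 has f = 1; there are 8 such assignment(s).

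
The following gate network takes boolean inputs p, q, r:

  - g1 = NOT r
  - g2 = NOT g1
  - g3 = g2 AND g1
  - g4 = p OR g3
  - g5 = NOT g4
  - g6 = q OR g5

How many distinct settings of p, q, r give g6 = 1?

g6 = q OR g5 must be 1, so at least one of q, g5 is 1.
Enumerating the 8 input combinations, 6 give g6 = 1 and 2 give g6 = 0.

6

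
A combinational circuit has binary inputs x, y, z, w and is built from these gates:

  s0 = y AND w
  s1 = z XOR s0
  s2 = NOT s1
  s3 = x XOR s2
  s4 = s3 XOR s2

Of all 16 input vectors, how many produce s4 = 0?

8

s4 = s3 XOR s2 must be 0, so s3 and s2 are equal.
Enumerating the 16 input combinations, 8 give s4 = 0 and 8 give s4 = 1.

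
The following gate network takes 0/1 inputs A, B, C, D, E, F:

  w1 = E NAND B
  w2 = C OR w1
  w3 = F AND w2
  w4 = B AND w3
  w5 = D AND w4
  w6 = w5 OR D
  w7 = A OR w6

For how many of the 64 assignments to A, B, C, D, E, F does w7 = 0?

16

w7 = A OR w6 must be 0, so both A = 0 and w6 = 0.
Enumerating the 64 input combinations, 16 give w7 = 0 and 48 give w7 = 1.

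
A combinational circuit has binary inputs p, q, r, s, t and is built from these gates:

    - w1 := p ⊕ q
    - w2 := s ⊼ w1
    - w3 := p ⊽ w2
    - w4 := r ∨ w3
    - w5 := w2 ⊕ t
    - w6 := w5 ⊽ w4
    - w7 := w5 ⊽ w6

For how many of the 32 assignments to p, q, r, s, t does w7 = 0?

w7 = w5 ⊽ w6 must be 0, so at least one of w5, w6 is 1.
Enumerating the 32 input combinations, 23 give w7 = 0 and 9 give w7 = 1.

23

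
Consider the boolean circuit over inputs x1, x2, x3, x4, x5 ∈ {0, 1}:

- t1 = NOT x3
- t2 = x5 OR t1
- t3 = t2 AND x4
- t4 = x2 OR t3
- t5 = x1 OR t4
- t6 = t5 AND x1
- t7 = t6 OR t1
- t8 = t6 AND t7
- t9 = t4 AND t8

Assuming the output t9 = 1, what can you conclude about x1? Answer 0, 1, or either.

1

t9 = t4 AND t8 must be 1, so both t4 = 1 and t8 = 1.
Every assignment with t9 = 1 has x1 = 1; there are 11 such assignment(s).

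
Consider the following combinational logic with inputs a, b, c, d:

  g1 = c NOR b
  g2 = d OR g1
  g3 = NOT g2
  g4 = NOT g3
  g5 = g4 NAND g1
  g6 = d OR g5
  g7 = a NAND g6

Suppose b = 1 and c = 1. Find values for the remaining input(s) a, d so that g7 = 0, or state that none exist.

g7 = a NAND g6 must be 0, so both a = 1 and g6 = 1.
Check with b = 1 and c = 1 and a=1, d=0:
g1 = c NOR b = 1 NOR 1 = 0
g2 = d OR g1 = 0 OR 0 = 0
g3 = NOT g2 = NOT 0 = 1
g4 = NOT g3 = NOT 1 = 0
g5 = g4 NAND g1 = 0 NAND 0 = 1
g6 = d OR g5 = 0 OR 1 = 1
g7 = a NAND g6 = 1 NAND 1 = 0
So g7 = 0.

a=1 d=0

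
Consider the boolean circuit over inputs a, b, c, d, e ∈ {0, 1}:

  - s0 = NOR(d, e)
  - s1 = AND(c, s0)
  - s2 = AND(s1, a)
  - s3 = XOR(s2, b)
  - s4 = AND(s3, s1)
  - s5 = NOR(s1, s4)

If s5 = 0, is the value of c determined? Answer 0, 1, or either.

1

s5 = NOR(s1, s4) must be 0, so at least one of s1, s4 is 1.
Every assignment with s5 = 0 has c = 1; there are 4 such assignment(s).
  a=0, b=0, c=1, d=0, e=0
  a=0, b=1, c=1, d=0, e=0
  a=1, b=0, c=1, d=0, e=0
  a=1, b=1, c=1, d=0, e=0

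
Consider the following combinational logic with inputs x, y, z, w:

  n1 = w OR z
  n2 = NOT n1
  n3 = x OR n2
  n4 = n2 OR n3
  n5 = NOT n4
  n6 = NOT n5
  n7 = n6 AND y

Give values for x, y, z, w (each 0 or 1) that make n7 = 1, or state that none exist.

x=1 y=1 z=1 w=0

Check with x=1 y=1 z=1 w=0:
n1 = w OR z = 0 OR 1 = 1
n2 = NOT n1 = NOT 1 = 0
n3 = x OR n2 = 1 OR 0 = 1
n4 = n2 OR n3 = 0 OR 1 = 1
n5 = NOT n4 = NOT 1 = 0
n6 = NOT n5 = NOT 0 = 1
n7 = n6 AND y = 1 AND 1 = 1
So n7 = 1 as required.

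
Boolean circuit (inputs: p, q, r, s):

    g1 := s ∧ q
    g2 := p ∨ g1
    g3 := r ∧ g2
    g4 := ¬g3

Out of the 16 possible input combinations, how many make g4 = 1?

11

g4 = ¬g3 must be 1, so g3 = 0.
g3 = r ∧ g2 must be 0, so at least one of r, g2 is 0.
Enumerating the 16 input combinations, 11 give g4 = 1 and 5 give g4 = 0.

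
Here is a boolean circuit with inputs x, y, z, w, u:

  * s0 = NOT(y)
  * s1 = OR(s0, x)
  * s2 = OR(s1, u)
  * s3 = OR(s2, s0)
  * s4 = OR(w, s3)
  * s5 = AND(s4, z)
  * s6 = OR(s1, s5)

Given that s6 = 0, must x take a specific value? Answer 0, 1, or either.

0

s6 = OR(s1, s5) must be 0, so both s1 = 0 and s5 = 0.
Every assignment with s6 = 0 has x = 0; there are 5 such assignment(s).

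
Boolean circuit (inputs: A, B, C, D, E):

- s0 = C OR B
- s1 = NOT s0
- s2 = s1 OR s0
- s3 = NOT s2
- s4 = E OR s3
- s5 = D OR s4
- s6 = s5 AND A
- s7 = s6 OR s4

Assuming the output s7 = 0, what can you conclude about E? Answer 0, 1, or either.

s7 = s6 OR s4 must be 0, so both s6 = 0 and s4 = 0.
Every assignment with s7 = 0 has E = 0; there are 12 such assignment(s).

0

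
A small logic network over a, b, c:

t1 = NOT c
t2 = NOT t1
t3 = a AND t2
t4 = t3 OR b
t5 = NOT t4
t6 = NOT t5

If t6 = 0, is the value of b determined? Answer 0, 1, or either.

0

t6 = NOT t5 must be 0, so t5 = 1.
t5 = NOT t4 must be 1, so t4 = 0.
Every assignment with t6 = 0 has b = 0; there are 3 such assignment(s).
  a=0, b=0, c=0
  a=0, b=0, c=1
  a=1, b=0, c=0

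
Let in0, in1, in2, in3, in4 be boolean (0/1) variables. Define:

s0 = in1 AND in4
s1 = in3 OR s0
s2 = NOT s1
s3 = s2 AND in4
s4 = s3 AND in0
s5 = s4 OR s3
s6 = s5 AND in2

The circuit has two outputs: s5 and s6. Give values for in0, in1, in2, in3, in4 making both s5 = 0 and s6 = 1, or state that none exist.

no solution exists

Across all 32 input combinations, none give both s5 = 0 and s6 = 1.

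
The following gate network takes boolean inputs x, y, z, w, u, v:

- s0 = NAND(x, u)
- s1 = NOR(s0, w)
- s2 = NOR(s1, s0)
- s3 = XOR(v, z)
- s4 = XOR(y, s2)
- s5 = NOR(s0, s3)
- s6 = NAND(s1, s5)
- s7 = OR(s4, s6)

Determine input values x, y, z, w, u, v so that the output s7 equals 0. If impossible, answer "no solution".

s7 = OR(s4, s6) must be 0, so both s4 = 0 and s6 = 0.
Check with x=1, y=0, z=1, w=0, u=1, v=1:
s0 = NAND(x, u) = NAND(1, 1) = 0
s1 = NOR(s0, w) = NOR(0, 0) = 1
s2 = NOR(s1, s0) = NOR(1, 0) = 0
s3 = XOR(v, z) = XOR(1, 1) = 0
s4 = XOR(y, s2) = XOR(0, 0) = 0
s5 = NOR(s0, s3) = NOR(0, 0) = 1
s6 = NAND(s1, s5) = NAND(1, 1) = 0
s7 = OR(s4, s6) = OR(0, 0) = 0
So s7 = 0 as required.

x=1, y=0, z=1, w=0, u=1, v=1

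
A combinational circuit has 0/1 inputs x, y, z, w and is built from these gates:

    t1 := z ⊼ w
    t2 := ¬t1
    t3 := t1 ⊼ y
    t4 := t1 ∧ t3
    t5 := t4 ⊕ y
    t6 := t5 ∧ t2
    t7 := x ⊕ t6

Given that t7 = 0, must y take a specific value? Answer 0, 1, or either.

either

Both values of y occur among assignments with t7 = 0:
  y=0: x=0, y=0, z=0, w=0
  y=1: x=0, y=1, z=0, w=0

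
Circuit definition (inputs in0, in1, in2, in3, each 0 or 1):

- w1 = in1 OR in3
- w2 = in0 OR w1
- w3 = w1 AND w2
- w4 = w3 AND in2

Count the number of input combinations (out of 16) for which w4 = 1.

w4 = w3 AND in2 must be 1, so both w3 = 1 and in2 = 1.
Enumerating the 16 input combinations, 6 give w4 = 1 and 10 give w4 = 0.

6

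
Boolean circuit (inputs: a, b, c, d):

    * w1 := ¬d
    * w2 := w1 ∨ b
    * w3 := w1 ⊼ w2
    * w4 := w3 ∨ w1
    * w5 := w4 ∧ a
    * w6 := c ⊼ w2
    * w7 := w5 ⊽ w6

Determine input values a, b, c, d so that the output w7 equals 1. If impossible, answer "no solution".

w7 = w5 ⊽ w6 must be 1, so both w5 = 0 and w6 = 0.
w5 = w4 ∧ a must be 0, so at least one of w4, a is 0.
w6 = c ⊼ w2 must be 0, so both c = 1 and w2 = 1.
Check with a=0 b=1 c=1 d=0:
w1 = ¬d = ¬0 = 1
w2 = w1 ∨ b = 1 ∨ 1 = 1
w3 = w1 ⊼ w2 = 1 ⊼ 1 = 0
w4 = w3 ∨ w1 = 0 ∨ 1 = 1
w5 = w4 ∧ a = 1 ∧ 0 = 0
w6 = c ⊼ w2 = 1 ⊼ 1 = 0
w7 = w5 ⊽ w6 = 0 ⊽ 0 = 1
So w7 = 1 as required.

a=0 b=1 c=1 d=0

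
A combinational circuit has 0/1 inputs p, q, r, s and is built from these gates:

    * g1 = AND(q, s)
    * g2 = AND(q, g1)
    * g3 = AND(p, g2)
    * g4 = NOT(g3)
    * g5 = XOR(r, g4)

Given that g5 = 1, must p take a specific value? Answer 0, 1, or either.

either

Both values of p occur among assignments with g5 = 1:
  p=0: p=0, q=0, r=0, s=0
  p=1: p=1, q=0, r=0, s=0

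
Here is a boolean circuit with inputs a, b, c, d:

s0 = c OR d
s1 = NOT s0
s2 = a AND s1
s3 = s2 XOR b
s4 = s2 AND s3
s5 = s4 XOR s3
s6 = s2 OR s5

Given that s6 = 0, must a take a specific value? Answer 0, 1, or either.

Both values of a occur among assignments with s6 = 0:
  a=0: a=0, b=0, c=0, d=0
  a=1: a=1, b=0, c=0, d=1

either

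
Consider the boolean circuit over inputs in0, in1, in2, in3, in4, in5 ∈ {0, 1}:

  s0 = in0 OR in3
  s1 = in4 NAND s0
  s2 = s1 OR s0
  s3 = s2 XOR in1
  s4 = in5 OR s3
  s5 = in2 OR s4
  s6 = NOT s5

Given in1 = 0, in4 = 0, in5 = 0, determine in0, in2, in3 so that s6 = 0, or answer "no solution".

s6 = NOT s5 must be 0, so s5 = 1.
Check with in1 = 0, in4 = 0, in5 = 0 and in0=0, in2=1, in3=0:
s0 = in0 OR in3 = 0 OR 0 = 0
s1 = in4 NAND s0 = 0 NAND 0 = 1
s2 = s1 OR s0 = 1 OR 0 = 1
s3 = s2 XOR in1 = 1 XOR 0 = 1
s4 = in5 OR s3 = 0 OR 1 = 1
s5 = in2 OR s4 = 1 OR 1 = 1
s6 = NOT s5 = NOT 1 = 0
So s6 = 0.

in0=0 in2=1 in3=0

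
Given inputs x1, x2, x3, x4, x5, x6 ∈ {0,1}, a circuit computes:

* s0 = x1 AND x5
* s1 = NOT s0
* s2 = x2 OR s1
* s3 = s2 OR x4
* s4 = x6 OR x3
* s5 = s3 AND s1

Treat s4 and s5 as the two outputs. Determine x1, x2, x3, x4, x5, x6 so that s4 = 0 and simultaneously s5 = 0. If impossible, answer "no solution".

x1=1, x2=1, x3=0, x4=0, x5=1, x6=0

Check with x1=1, x2=1, x3=0, x4=0, x5=1, x6=0:
s0 = x1 AND x5 = 1 AND 1 = 1
s1 = NOT s0 = NOT 1 = 0
s2 = x2 OR s1 = 1 OR 0 = 1
s3 = s2 OR x4 = 1 OR 0 = 1
s4 = x6 OR x3 = 0 OR 0 = 0
s5 = s3 AND s1 = 1 AND 0 = 0
So s4 = 0 and s5 = 0.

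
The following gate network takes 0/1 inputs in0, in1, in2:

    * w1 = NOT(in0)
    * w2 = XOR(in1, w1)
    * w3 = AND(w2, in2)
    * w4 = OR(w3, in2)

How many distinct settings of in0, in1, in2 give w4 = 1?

w4 = OR(w3, in2) must be 1, so at least one of w3, in2 is 1.
Satisfying assignments:
  in0=0, in1=0, in2=1
  in0=0, in1=1, in2=1
  in0=1, in1=0, in2=1
  in0=1, in1=1, in2=1

4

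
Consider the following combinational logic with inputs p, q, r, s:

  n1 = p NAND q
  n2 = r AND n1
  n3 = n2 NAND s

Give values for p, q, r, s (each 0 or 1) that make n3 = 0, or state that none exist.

n3 = n2 NAND s must be 0, so both n2 = 1 and s = 1.
n2 = r AND n1 must be 1, so both r = 1 and n1 = 1.
n1 = p NAND q must be 1, so at least one of p, q is 0.
Check with p=0 q=0 r=1 s=1:
n1 = p NAND q = 0 NAND 0 = 1
n2 = r AND n1 = 1 AND 1 = 1
n3 = n2 NAND s = 1 NAND 1 = 0
So n3 = 0 as required.

p=0 q=0 r=1 s=1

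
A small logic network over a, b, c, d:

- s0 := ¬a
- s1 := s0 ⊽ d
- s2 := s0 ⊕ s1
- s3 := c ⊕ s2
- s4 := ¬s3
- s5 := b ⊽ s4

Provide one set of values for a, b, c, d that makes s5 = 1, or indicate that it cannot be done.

a=1, b=0, c=0, d=0

s5 = b ⊽ s4 must be 1, so both b = 0 and s4 = 0.
s4 = ¬s3 must be 0, so s3 = 1.
Check with a=1, b=0, c=0, d=0:
s0 = ¬a = ¬1 = 0
s1 = s0 ⊽ d = 0 ⊽ 0 = 1
s2 = s0 ⊕ s1 = 0 ⊕ 1 = 1
s3 = c ⊕ s2 = 0 ⊕ 1 = 1
s4 = ¬s3 = ¬1 = 0
s5 = b ⊽ s4 = 0 ⊽ 0 = 1
So s5 = 1 as required.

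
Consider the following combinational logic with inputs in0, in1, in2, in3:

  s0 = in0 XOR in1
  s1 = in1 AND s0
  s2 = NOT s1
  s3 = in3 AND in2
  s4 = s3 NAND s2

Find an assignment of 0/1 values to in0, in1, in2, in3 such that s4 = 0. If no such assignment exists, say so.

in0=0, in1=0, in2=1, in3=1

s4 = s3 NAND s2 must be 0, so both s3 = 1 and s2 = 1.
s3 = in3 AND in2 must be 1, so both in3 = 1 and in2 = 1.
s2 = NOT s1 must be 1, so s1 = 0.
Check with in0=0, in1=0, in2=1, in3=1:
s0 = in0 XOR in1 = 0 XOR 0 = 0
s1 = in1 AND s0 = 0 AND 0 = 0
s2 = NOT s1 = NOT 0 = 1
s3 = in3 AND in2 = 1 AND 1 = 1
s4 = s3 NAND s2 = 1 NAND 1 = 0
So s4 = 0 as required.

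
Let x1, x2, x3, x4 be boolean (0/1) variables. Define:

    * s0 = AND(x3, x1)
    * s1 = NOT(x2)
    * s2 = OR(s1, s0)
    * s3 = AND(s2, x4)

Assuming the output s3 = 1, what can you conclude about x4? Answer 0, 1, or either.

1

s3 = AND(s2, x4) must be 1, so both s2 = 1 and x4 = 1.
s2 = OR(s1, s0) must be 1, so at least one of s1, s0 is 1.
Every assignment with s3 = 1 has x4 = 1; there are 5 such assignment(s).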